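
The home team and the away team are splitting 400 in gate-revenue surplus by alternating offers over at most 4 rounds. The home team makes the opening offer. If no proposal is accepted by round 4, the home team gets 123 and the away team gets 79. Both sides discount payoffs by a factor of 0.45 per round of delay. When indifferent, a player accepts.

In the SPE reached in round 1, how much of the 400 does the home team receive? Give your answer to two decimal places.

275.76

Round 4 (the away team proposes): the home team gets 123 if talks fail, so the away team offers 123 and keeps 277.
Round 3 (the home team proposes): the away team can get 277 next round, worth 0.45 × 277 = 124.65 now. The home team offers 124.65 and keeps 400 − 124.65 = 275.35.
Round 2 (the away team proposes): the home team can get 275.35 next round, worth 0.45 × 275.35 = 123.9075 now. The away team offers 123.9075 and keeps 400 − 123.9075 = 276.0925.
Round 1 (the home team proposes): the away team can get 276.0925 next round, worth 0.45 × 276.0925 = 124.241625 now, so the home team offers 124.241625, keeping 275.758375.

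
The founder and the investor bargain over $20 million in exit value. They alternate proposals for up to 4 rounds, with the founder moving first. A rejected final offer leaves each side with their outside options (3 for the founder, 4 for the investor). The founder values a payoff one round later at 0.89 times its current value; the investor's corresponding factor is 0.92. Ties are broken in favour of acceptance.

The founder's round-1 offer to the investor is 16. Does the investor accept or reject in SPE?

Round 4 (the investor proposes): the founder gets 3 if talks fail, so the investor offers 3 and keeps 17.
Round 3 (the founder proposes): the investor can get 17 next round, worth 0.92 × 17 = 15.64 now, so the founder offers 15.64, keeping 4.36.
Round 2 (the investor proposes): the founder can get 4.36 next round, worth 0.89 × 4.36 = 3.8804 now. The investor offers 3.8804 and keeps 20 − 3.8804 = 16.1196.
So by rejecting in round 1, the investor gets 16.1196 next round, worth 0.92 × 16.1196 = 14.830032 now.
Offer 16 ≥ 14.830032, so the investor accepts.

Accept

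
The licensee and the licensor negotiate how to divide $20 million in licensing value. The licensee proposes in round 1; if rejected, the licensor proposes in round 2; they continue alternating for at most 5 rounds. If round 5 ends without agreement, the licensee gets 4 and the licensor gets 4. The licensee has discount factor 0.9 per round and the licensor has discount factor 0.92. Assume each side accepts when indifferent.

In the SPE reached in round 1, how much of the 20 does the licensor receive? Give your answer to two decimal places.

6.11

Round 5 (the licensee proposes): the licensor gets 4 if talks fail, so the licensee offers 4 and keeps 16.
Round 4 (the licensor proposes): the licensee can get 16 next round, worth 0.9 × 16 = 14.4 now; the licensor offers that and keeps 5.6.
Round 3 (the licensee proposes): the licensor can get 5.6 next round, worth 0.92 × 5.6 = 5.152 now. The licensee offers 5.152 and keeps 20 − 5.152 = 14.848.
Round 2 (the licensor proposes): the licensee can get 14.848 next round, worth 0.9 × 14.848 = 13.3632 now; the licensor offers that and keeps 6.6368.
Round 1 (the licensee proposes): the licensor can get 6.6368 next round, worth 0.92 × 6.6368 = 6.105856 now, so the licensee offers 6.105856, keeping 13.894144.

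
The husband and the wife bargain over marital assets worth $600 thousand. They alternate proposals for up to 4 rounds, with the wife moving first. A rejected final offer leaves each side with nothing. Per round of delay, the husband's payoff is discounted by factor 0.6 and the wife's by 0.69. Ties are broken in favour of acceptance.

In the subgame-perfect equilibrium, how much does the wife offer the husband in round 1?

Solve by backward induction from round 4.
Round 4 (the husband proposes): rejection yields 0 for the wife; the husband offers 0 and keeps 600.
Round 3 (the wife proposes): the husband can get 600 next round, worth 0.6 × 600 = 360 now; the wife offers that and keeps 240.
Round 2 (the husband proposes): the wife can get 240 next round, worth 0.69 × 240 = 165.6 now; the husband offers that and keeps 434.4.
Round 1 (the wife proposes): the husband can get 434.4 next round, worth 0.6 × 434.4 = 260.64 now; the wife offers that and keeps 339.36.

260.64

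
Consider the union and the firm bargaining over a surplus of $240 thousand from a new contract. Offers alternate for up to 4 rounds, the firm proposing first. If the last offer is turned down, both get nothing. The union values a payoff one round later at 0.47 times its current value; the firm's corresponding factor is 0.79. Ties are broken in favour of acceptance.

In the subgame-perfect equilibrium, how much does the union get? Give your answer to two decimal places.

65.57

Round 4 (the union proposes): rejection yields 0 for the firm; the union offers 0 and keeps 240.
Round 3 (the firm proposes): the union can get 240 next round, worth 0.47 × 240 = 112.8 now. The firm offers 112.8 and keeps 240 − 112.8 = 127.2.
Round 2 (the union proposes): the firm can get 127.2 next round, worth 0.79 × 127.2 = 100.488 now; the union offers that and keeps 139.512.
Round 1 (the firm proposes): the union can get 139.512 next round, worth 0.47 × 139.512 = 65.57064 now. The firm offers 65.57064 and keeps 240 − 65.57064 = 174.42936.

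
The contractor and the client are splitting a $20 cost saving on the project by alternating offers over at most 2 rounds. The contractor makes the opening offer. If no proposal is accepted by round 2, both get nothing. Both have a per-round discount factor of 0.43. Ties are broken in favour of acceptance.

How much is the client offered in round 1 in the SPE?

8.6

Round 2 (the client proposes): the contractor will accept anything ≥ 0, so the client offers 0 and keeps 20.
Round 1 (the contractor proposes): the client can get 20 next round, worth 0.43 × 20 = 8.6 now, so the contractor offers 8.6, keeping 11.4.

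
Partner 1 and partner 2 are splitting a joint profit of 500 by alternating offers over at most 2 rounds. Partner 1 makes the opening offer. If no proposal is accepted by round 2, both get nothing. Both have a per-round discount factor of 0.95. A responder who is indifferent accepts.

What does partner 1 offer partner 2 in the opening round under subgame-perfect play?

475

Round 2 (partner 2 proposes): rejection yields 0 for partner 1; partner 2 offers 0 and keeps 500.
Round 1 (partner 1 proposes): partner 2 can get 500 next round, worth 0.95 × 500 = 475 now, so partner 1 offers 475, keeping 25.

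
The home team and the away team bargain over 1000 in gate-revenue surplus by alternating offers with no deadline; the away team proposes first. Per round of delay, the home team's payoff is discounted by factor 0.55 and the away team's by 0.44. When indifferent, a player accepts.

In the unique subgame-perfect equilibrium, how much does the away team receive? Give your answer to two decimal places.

593.67

In a stationary SPE each proposer offers the other exactly their discounted continuation value.
If the away team keeps x when proposing and the home team keeps y when proposing, then x = 1000 − 0.55y and y = 1000 − 0.44x.
Solving: x = 1000(1 − 0.55) / (1 − 0.44·0.55) = 450 / 0.758 ≈ 593.6675.
The home team gets 1000 − 593.6675 ≈ 406.3325.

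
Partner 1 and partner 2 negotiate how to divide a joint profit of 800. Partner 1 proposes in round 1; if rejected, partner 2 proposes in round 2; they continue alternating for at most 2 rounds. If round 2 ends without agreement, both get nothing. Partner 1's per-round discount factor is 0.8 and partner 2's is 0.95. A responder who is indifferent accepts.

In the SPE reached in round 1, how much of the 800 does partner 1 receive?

Round 2 (partner 2 proposes): partner 1 will accept anything ≥ 0, so partner 2 offers 0 and keeps 800.
Round 1 (partner 1 proposes): partner 2 can get 800 next round, worth 0.95 × 800 = 760 now. Partner 1 offers 760 and keeps 800 − 760 = 40.

40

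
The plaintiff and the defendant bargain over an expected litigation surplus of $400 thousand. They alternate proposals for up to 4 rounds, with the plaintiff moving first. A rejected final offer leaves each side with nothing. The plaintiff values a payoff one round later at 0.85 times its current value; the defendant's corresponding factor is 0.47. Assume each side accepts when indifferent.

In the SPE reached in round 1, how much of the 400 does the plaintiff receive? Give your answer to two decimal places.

296.69

Round 4 (the defendant proposes): the plaintiff will accept anything ≥ 0, so the defendant offers 0 and keeps 400.
Round 3 (the plaintiff proposes): the defendant can get 400 next round, worth 0.47 × 400 = 188 now; the plaintiff offers that and keeps 212.
Round 2 (the defendant proposes): the plaintiff can get 212 next round, worth 0.85 × 212 = 180.2 now, so the defendant offers 180.2, keeping 219.8.
Round 1 (the plaintiff proposes): the defendant can get 219.8 next round, worth 0.47 × 219.8 = 103.306 now; the plaintiff offers that and keeps 296.694.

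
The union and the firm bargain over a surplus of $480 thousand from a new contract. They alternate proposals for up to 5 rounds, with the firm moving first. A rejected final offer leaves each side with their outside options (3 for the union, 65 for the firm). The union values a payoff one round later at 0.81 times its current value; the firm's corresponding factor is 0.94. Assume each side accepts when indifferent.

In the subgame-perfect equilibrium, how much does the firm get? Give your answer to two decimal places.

Round 5 (the firm proposes): the union gets 3 if talks fail, so the firm offers 3 and keeps 477.
Round 4 (the union proposes): the firm can get 477 next round, worth 0.94 × 477 = 448.38 now; the union offers that and keeps 31.62.
Round 3 (the firm proposes): the union can get 31.62 next round, worth 0.81 × 31.62 = 25.6122 now; the firm offers that and keeps 454.3878.
Round 2 (the union proposes): the firm can get 454.3878 next round, worth 0.94 × 454.3878 = 427.124532 now. The union offers 427.124532 and keeps 480 − 427.124532 = 52.875468.
Round 1 (the firm proposes): the union can get 52.875468 next round, worth 0.81 × 52.875468 = 42.82912908 now; the firm offers that and keeps 437.17087092.

437.17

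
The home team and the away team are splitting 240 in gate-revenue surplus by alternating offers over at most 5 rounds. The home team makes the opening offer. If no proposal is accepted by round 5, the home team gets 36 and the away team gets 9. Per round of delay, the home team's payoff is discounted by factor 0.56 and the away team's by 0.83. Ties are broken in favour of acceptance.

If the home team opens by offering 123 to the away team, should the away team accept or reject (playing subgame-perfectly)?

Work out the away team's continuation value if the offer is rejected.
Round 5 (the home team proposes): the away team gets 9 if talks fail, so the home team offers 9 and keeps 231.
Round 4 (the away team proposes): the home team can get 231 next round, worth 0.56 × 231 = 129.36 now. The away team offers 129.36 and keeps 240 − 129.36 = 110.64.
Round 3 (the home team proposes): the away team can get 110.64 next round, worth 0.83 × 110.64 = 91.8312 now; the home team offers that and keeps 148.1688.
Round 2 (the away team proposes): the home team can get 148.1688 next round, worth 0.56 × 148.1688 = 82.974528 now, so the away team offers 82.974528, keeping 157.025472.
So by rejecting in round 1, the away team gets 157.025472 next round, worth 0.83 × 157.025472 = 130.33114176 now.
Offer 123 < 130.33114176, so the away team rejects.

Reject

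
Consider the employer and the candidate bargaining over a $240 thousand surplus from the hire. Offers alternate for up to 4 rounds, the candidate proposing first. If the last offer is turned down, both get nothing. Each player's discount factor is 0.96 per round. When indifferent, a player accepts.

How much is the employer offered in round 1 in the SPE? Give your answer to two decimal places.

221.55

Work backward from the last round.
Round 4 (the employer proposes): the candidate will accept anything ≥ 0, so the employer offers 0 and keeps 240.
Round 3 (the candidate proposes): the employer can get 240 next round, worth 0.96 × 240 = 230.4 now, so the candidate offers 230.4, keeping 9.6.
Round 2 (the employer proposes): the candidate can get 9.6 next round, worth 0.96 × 9.6 = 9.216 now; the employer offers that and keeps 230.784.
Round 1 (the candidate proposes): the employer can get 230.784 next round, worth 0.96 × 230.784 = 221.55264 now. The candidate offers 221.55264 and keeps 240 − 221.55264 = 18.44736.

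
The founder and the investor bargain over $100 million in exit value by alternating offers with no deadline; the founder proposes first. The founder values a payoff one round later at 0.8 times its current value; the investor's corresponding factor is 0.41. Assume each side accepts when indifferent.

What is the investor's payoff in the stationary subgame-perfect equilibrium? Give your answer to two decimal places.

Let x be the founder's share when the founder proposes and y be the investor's share when the investor proposes.
The investor accepts iff offered ≥ 0.41·y, so x = 100 − 0.41y. Symmetrically y = 100 − 0.8x.
Substituting: x = 100 − 0.41(100 − 0.8x), giving x(1 − 0.8·0.41) = 100(1 − 0.41).
So x = 100 × 0.59 / 0.672 ≈ 87.7976, and the investor receives 100 − x ≈ 12.2024.

12.20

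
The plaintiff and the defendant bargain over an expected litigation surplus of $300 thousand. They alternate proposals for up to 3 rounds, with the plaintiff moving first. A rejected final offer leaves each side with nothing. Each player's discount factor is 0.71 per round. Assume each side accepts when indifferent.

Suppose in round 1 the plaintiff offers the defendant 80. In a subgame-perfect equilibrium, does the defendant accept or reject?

Round 3 (the plaintiff proposes): the defendant will accept anything ≥ 0, so the plaintiff offers 0 and keeps 300.
Round 2 (the defendant proposes): the plaintiff can get 300 next round, worth 0.71 × 300 = 213 now; the defendant offers that and keeps 87.
So by rejecting in round 1, the defendant gets 87 next round, worth 0.71 × 87 = 61.77 now.
Offer 80 ≥ 61.77, so the defendant accepts.

Accept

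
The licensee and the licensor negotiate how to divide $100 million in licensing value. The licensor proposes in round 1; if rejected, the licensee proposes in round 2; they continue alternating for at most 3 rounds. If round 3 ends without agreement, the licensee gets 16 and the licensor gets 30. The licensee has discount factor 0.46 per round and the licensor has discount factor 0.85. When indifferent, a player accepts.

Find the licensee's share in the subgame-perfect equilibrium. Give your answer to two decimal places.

13.16

Round 3 (the licensor proposes): the licensee gets 16 if talks fail, so the licensor offers 16 and keeps 84.
Round 2 (the licensee proposes): the licensor can get 84 next round, worth 0.85 × 84 = 71.4 now, so the licensee offers 71.4, keeping 28.6.
Round 1 (the licensor proposes): the licensee can get 28.6 next round, worth 0.46 × 28.6 = 13.156 now. The licensor offers 13.156 and keeps 100 − 13.156 = 86.844.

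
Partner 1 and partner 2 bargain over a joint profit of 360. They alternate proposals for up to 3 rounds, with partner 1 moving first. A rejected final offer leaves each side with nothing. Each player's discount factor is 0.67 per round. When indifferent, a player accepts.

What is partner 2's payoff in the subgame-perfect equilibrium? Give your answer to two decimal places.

By backward induction:
Round 3 (partner 1 proposes): rejection yields 0 for partner 2; partner 1 offers 0 and keeps 360.
Round 2 (partner 2 proposes): partner 1 can get 360 next round, worth 0.67 × 360 = 241.2 now. Partner 2 offers 241.2 and keeps 360 − 241.2 = 118.8.
Round 1 (partner 1 proposes): partner 2 can get 118.8 next round, worth 0.67 × 118.8 = 79.596 now, so partner 1 offers 79.596, keeping 280.404.

79.60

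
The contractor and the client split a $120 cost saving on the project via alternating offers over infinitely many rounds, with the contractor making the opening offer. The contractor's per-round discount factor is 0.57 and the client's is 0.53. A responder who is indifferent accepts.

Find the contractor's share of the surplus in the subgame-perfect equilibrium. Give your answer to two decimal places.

Let x be the contractor's share when the contractor proposes and y be the client's share when the client proposes.
The client accepts iff offered ≥ 0.53·y, so x = 120 − 0.53y. Symmetrically y = 120 − 0.57x.
Substituting: x = 120 − 0.53(120 − 0.57x), giving x(1 − 0.57·0.53) = 120(1 − 0.53).
So x = 120 × 0.47 / 0.6979 ≈ 80.8139, and the client receives 120 − x ≈ 39.1861.

80.81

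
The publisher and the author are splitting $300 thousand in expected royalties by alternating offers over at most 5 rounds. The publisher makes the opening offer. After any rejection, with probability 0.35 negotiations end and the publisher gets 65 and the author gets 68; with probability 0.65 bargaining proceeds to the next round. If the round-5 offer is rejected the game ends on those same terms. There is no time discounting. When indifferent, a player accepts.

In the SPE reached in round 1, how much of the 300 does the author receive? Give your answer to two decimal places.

Round 5 (the publisher proposes): the author gets 68 if talks fail, so the publisher offers 68 and keeps 232.
Round 4 (the author proposes): rejecting gives the publisher an expected 0.65 × 232 + 0.35 × 65 = 173.55, so the author offers 173.55, keeping 126.45.
Round 3 (the publisher proposes): rejecting gives the author an expected 0.65 × 126.45 + 0.35 × 68 = 105.9925; the publisher offers that and keeps 194.0075.
Round 2 (the author proposes): rejecting gives the publisher an expected 0.65 × 194.0075 + 0.35 × 65 = 148.854875. The author offers 148.854875 and keeps 300 − 148.854875 = 151.145125.
Round 1 (the publisher proposes): rejecting gives the author an expected 0.65 × 151.145125 + 0.35 × 68 = 122.04433125; the publisher offers that and keeps 177.95566875.

122.04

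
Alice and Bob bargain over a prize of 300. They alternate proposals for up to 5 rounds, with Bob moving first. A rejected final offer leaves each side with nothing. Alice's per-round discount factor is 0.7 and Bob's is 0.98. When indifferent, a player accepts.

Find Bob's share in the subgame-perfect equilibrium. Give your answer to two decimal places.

292.92

Round 5 (Bob proposes): Alice will accept anything ≥ 0, so Bob offers 0 and keeps 300.
Round 4 (Alice proposes): Bob can get 300 next round, worth 0.98 × 300 = 294 now, so Alice offers 294, keeping 6.
Round 3 (Bob proposes): Alice can get 6 next round, worth 0.7 × 6 = 4.2 now; Bob offers that and keeps 295.8.
Round 2 (Alice proposes): Bob can get 295.8 next round, worth 0.98 × 295.8 = 289.884 now, so Alice offers 289.884, keeping 10.116.
Round 1 (Bob proposes): Alice can get 10.116 next round, worth 0.7 × 10.116 = 7.0812 now; Bob offers that and keeps 292.9188.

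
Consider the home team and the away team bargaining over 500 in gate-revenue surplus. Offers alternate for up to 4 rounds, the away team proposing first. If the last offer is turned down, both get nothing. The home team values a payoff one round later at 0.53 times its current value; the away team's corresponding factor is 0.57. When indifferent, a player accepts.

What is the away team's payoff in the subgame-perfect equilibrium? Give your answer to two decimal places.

305.99

By backward induction:
Round 4 (the home team proposes): rejection yields 0 for the away team; the home team offers 0 and keeps 500.
Round 3 (the away team proposes): the home team can get 500 next round, worth 0.53 × 500 = 265 now; the away team offers that and keeps 235.
Round 2 (the home team proposes): the away team can get 235 next round, worth 0.57 × 235 = 133.95 now, so the home team offers 133.95, keeping 366.05.
Round 1 (the away team proposes): the home team can get 366.05 next round, worth 0.53 × 366.05 = 194.0065 now, so the away team offers 194.0065, keeping 305.9935.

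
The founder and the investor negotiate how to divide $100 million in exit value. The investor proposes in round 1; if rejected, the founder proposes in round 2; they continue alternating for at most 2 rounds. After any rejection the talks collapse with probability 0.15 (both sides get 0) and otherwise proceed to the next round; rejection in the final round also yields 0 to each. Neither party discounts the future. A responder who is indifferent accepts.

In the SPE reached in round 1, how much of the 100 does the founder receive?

Round 2 (the founder proposes): the investor will accept anything ≥ 0, so the founder offers 0 and keeps 100.
Round 1 (the investor proposes): rejecting gives the founder an expected 0.85 × 100 = 85. The investor offers 85 and keeps 100 − 85 = 15.

85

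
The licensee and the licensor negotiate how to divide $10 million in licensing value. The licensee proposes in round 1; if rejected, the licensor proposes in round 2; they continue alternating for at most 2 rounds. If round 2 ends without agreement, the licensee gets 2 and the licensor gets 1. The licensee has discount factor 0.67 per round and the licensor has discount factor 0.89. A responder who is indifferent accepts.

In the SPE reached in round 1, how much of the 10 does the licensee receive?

Round 2 (the licensor proposes): the licensee gets 2 if talks fail, so the licensor offers 2 and keeps 8.
Round 1 (the licensee proposes): the licensor can get 8 next round, worth 0.89 × 8 = 7.12 now; the licensee offers that and keeps 2.88.

2.88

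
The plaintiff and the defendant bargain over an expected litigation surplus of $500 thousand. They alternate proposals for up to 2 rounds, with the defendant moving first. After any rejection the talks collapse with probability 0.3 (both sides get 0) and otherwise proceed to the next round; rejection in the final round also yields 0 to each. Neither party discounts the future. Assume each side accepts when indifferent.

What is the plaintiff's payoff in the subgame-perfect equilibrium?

350

Round 2 (the plaintiff proposes): rejection yields 0 for the defendant; the plaintiff offers 0 and keeps 500.
Round 1 (the defendant proposes): rejecting gives the plaintiff an expected 0.7 × 500 = 350, so the defendant offers 350, keeping 150.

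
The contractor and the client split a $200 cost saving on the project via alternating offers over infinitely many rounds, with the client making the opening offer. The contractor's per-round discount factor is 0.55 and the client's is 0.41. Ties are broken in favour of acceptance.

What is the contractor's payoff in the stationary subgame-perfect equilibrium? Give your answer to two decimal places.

83.80

Let x be the client's share when the client proposes and y be the contractor's share when the contractor proposes.
The contractor accepts iff offered ≥ 0.55·y, so x = 200 − 0.55y. Symmetrically y = 200 − 0.41x.
Substituting: x = 200 − 0.55(200 − 0.41x), giving x(1 − 0.41·0.55) = 200(1 − 0.55).
So x = 200 × 0.45 / 0.7745 ≈ 116.2040, and the contractor receives 200 − x ≈ 83.7960.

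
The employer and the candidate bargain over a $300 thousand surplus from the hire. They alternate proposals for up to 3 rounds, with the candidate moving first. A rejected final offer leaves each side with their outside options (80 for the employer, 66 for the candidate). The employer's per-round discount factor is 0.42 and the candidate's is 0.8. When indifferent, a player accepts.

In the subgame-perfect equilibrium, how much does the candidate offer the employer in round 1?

Round 3 (the candidate proposes): the employer gets 80 if talks fail, so the candidate offers 80 and keeps 220.
Round 2 (the employer proposes): the candidate can get 220 next round, worth 0.8 × 220 = 176 now; the employer offers that and keeps 124.
Round 1 (the candidate proposes): the employer can get 124 next round, worth 0.42 × 124 = 52.08 now, so the candidate offers 52.08, keeping 247.92.

52.08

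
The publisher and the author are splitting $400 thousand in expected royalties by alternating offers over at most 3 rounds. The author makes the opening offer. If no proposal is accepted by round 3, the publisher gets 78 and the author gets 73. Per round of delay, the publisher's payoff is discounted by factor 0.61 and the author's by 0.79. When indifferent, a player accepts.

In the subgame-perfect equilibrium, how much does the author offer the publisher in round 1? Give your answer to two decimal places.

88.83

By backward induction:
Round 3 (the author proposes): the publisher gets 78 if talks fail, so the author offers 78 and keeps 322.
Round 2 (the publisher proposes): the author can get 322 next round, worth 0.79 × 322 = 254.38 now; the publisher offers that and keeps 145.62.
Round 1 (the author proposes): the publisher can get 145.62 next round, worth 0.61 × 145.62 = 88.8282 now, so the author offers 88.8282, keeping 311.1718.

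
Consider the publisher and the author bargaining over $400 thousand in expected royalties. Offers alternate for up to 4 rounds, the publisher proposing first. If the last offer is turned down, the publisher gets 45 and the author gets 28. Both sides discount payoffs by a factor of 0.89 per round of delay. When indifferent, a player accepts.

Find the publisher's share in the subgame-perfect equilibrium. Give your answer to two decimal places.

110.58

Round 4 (the author proposes): the publisher gets 45 if talks fail, so the author offers 45 and keeps 355.
Round 3 (the publisher proposes): the author can get 355 next round, worth 0.89 × 355 = 315.95 now; the publisher offers that and keeps 84.05.
Round 2 (the author proposes): the publisher can get 84.05 next round, worth 0.89 × 84.05 = 74.8045 now. The author offers 74.8045 and keeps 400 − 74.8045 = 325.1955.
Round 1 (the publisher proposes): the author can get 325.1955 next round, worth 0.89 × 325.1955 = 289.423995 now, so the publisher offers 289.423995, keeping 110.576005.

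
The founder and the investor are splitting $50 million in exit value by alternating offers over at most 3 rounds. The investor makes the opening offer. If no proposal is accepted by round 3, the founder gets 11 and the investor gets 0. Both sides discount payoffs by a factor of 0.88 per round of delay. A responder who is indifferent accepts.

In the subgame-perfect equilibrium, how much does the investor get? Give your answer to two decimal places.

36.20

Round 3 (the investor proposes): the founder gets 11 if talks fail, so the investor offers 11 and keeps 39.
Round 2 (the founder proposes): the investor can get 39 next round, worth 0.88 × 39 = 34.32 now. The founder offers 34.32 and keeps 50 − 34.32 = 15.68.
Round 1 (the investor proposes): the founder can get 15.68 next round, worth 0.88 × 15.68 = 13.7984 now. The investor offers 13.7984 and keeps 50 − 13.7984 = 36.2016.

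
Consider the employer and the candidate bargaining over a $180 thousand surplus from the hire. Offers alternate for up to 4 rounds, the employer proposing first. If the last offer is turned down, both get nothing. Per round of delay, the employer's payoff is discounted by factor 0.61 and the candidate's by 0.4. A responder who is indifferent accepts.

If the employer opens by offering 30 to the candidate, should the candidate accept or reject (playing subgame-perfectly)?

Round 4 (the candidate proposes): the employer will accept anything ≥ 0, so the candidate offers 0 and keeps 180.
Round 3 (the employer proposes): the candidate can get 180 next round, worth 0.4 × 180 = 72 now; the employer offers that and keeps 108.
Round 2 (the candidate proposes): the employer can get 108 next round, worth 0.61 × 108 = 65.88 now, so the candidate offers 65.88, keeping 114.12.
So by rejecting in round 1, the candidate gets 114.12 next round, worth 0.4 × 114.12 = 45.648 now.
Offer 30 < 45.648, so the candidate rejects.

Reject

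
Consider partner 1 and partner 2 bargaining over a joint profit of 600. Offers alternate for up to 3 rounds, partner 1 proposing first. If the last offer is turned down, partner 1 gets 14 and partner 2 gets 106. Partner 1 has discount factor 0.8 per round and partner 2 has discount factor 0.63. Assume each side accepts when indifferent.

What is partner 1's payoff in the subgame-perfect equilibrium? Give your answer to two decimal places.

Round 3 (partner 1 proposes): partner 2 gets 106 if talks fail, so partner 1 offers 106 and keeps 494.
Round 2 (partner 2 proposes): partner 1 can get 494 next round, worth 0.8 × 494 = 395.2 now, so partner 2 offers 395.2, keeping 204.8.
Round 1 (partner 1 proposes): partner 2 can get 204.8 next round, worth 0.63 × 204.8 = 129.024 now, so partner 1 offers 129.024, keeping 470.976.

470.98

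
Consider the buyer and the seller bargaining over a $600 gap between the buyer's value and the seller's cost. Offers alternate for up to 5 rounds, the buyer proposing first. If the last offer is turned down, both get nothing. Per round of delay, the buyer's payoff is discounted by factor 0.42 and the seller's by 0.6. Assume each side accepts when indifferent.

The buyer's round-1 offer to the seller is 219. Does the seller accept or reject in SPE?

Reject

Round 5 (the buyer proposes): the seller will accept anything ≥ 0, so the buyer offers 0 and keeps 600.
Round 4 (the seller proposes): the buyer can get 600 next round, worth 0.42 × 600 = 252 now; the seller offers that and keeps 348.
Round 3 (the buyer proposes): the seller can get 348 next round, worth 0.6 × 348 = 208.8 now. The buyer offers 208.8 and keeps 600 − 208.8 = 391.2.
Round 2 (the seller proposes): the buyer can get 391.2 next round, worth 0.42 × 391.2 = 164.304 now. The seller offers 164.304 and keeps 600 − 164.304 = 435.696.
So by rejecting in round 1, the seller gets 435.696 next round, worth 0.6 × 435.696 = 261.4176 now.
Offer 219 < 261.4176, so the seller rejects.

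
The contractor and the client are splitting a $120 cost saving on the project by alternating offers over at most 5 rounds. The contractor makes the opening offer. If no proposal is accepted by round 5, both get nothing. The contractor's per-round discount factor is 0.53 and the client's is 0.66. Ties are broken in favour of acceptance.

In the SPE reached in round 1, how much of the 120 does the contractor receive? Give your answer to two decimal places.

69.76

Solve by backward induction from round 5.
Round 5 (the contractor proposes): the client will accept anything ≥ 0, so the contractor offers 0 and keeps 120.
Round 4 (the client proposes): the contractor can get 120 next round, worth 0.53 × 120 = 63.6 now. The client offers 63.6 and keeps 120 − 63.6 = 56.4.
Round 3 (the contractor proposes): the client can get 56.4 next round, worth 0.66 × 56.4 = 37.224 now, so the contractor offers 37.224, keeping 82.776.
Round 2 (the client proposes): the contractor can get 82.776 next round, worth 0.53 × 82.776 = 43.87128 now. The client offers 43.87128 and keeps 120 − 43.87128 = 76.12872.
Round 1 (the contractor proposes): the client can get 76.12872 next round, worth 0.66 × 76.12872 = 50.2449552 now; the contractor offers that and keeps 69.7550448.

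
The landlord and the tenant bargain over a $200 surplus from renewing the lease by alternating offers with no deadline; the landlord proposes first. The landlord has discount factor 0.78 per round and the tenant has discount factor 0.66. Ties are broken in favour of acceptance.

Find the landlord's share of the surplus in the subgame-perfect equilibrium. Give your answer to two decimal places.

When the landlord proposes, the tenant accepts any offer worth at least 0.66 times what the tenant would get by proposing next round; and vice versa.
This gives x = 200 − 0.66y and y = 200 − 0.78x, where x and y are each side's share when it proposes.
Hence (1 − 0.66·0.78)x = 200(1 − 0.66), i.e. 0.4852·x = 68.
x ≈ 140.1484; the tenant's share is 200 − x ≈ 59.8516.

140.15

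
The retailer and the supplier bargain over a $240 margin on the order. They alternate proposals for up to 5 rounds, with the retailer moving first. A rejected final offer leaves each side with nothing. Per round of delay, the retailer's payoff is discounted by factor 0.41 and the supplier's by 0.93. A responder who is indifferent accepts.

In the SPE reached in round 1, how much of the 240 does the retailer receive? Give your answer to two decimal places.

Round 5 (the retailer proposes): the supplier will accept anything ≥ 0, so the retailer offers 0 and keeps 240.
Round 4 (the supplier proposes): the retailer can get 240 next round, worth 0.41 × 240 = 98.4 now, so the supplier offers 98.4, keeping 141.6.
Round 3 (the retailer proposes): the supplier can get 141.6 next round, worth 0.93 × 141.6 = 131.688 now, so the retailer offers 131.688, keeping 108.312.
Round 2 (the supplier proposes): the retailer can get 108.312 next round, worth 0.41 × 108.312 = 44.40792 now; the supplier offers that and keeps 195.59208.
Round 1 (the retailer proposes): the supplier can get 195.59208 next round, worth 0.93 × 195.59208 = 181.9006344 now. The retailer offers 181.9006344 and keeps 240 − 181.9006344 = 58.0993656.

58.10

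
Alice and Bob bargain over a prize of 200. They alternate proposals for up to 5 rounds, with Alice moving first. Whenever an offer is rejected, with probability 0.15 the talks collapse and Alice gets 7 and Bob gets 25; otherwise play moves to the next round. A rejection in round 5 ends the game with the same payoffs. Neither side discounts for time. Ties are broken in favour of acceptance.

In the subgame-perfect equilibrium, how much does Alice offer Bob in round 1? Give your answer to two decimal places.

By backward induction:
Round 5 (Alice proposes): Bob gets 25 if talks fail, so Alice offers 25 and keeps 175.
Round 4 (Bob proposes): rejecting gives Alice an expected 0.85 × 175 + 0.15 × 7 = 149.8; Bob offers that and keeps 50.2.
Round 3 (Alice proposes): rejecting gives Bob an expected 0.85 × 50.2 + 0.15 × 25 = 46.42; Alice offers that and keeps 153.58.
Round 2 (Bob proposes): rejecting gives Alice an expected 0.85 × 153.58 + 0.15 × 7 = 131.593. Bob offers 131.593 and keeps 200 − 131.593 = 68.407.
Round 1 (Alice proposes): rejecting gives Bob an expected 0.85 × 68.407 + 0.15 × 25 = 61.89595. Alice offers 61.89595 and keeps 200 − 61.89595 = 138.10405.

61.90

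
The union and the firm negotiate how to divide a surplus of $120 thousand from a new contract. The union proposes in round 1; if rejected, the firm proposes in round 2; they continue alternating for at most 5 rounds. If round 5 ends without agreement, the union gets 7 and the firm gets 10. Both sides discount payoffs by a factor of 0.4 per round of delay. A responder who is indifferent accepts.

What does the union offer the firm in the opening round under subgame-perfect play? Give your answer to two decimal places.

33.66

Work backward from the last round.
Round 5 (the union proposes): the firm gets 10 if talks fail, so the union offers 10 and keeps 110.
Round 4 (the firm proposes): the union can get 110 next round, worth 0.4 × 110 = 44 now; the firm offers that and keeps 76.
Round 3 (the union proposes): the firm can get 76 next round, worth 0.4 × 76 = 30.4 now; the union offers that and keeps 89.6.
Round 2 (the firm proposes): the union can get 89.6 next round, worth 0.4 × 89.6 = 35.84 now. The firm offers 35.84 and keeps 120 − 35.84 = 84.16.
Round 1 (the union proposes): the firm can get 84.16 next round, worth 0.4 × 84.16 = 33.664 now, so the union offers 33.664, keeping 86.336.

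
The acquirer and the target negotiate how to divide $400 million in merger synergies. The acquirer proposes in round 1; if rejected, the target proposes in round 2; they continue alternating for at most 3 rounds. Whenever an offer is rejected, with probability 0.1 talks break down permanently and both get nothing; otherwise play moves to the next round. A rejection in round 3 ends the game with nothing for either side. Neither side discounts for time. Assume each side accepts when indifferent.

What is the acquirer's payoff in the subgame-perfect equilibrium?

Round 3 (the acquirer proposes): the target will accept anything ≥ 0, so the acquirer offers 0 and keeps 400.
Round 2 (the target proposes): rejecting gives the acquirer an expected 0.9 × 400 = 360, so the target offers 360, keeping 40.
Round 1 (the acquirer proposes): rejecting gives the target an expected 0.9 × 40 = 36; the acquirer offers that and keeps 364.

364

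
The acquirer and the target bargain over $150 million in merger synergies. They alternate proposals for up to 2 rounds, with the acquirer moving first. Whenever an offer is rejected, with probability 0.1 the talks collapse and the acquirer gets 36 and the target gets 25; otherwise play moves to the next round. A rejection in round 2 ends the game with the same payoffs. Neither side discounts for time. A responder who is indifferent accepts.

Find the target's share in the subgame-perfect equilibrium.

105.1

Round 2 (the target proposes): the acquirer gets 36 if talks fail, so the target offers 36 and keeps 114.
Round 1 (the acquirer proposes): rejecting gives the target an expected 0.9 × 114 + 0.1 × 25 = 105.1; the acquirer offers that and keeps 44.9.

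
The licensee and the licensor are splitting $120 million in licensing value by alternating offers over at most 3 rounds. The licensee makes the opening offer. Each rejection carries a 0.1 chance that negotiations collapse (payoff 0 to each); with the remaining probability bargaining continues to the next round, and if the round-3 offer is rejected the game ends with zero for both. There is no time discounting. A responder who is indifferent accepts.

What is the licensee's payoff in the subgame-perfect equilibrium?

Round 3 (the licensee proposes): the licensor will accept anything ≥ 0, so the licensee offers 0 and keeps 120.
Round 2 (the licensor proposes): rejecting gives the licensee an expected 0.9 × 120 = 108, so the licensor offers 108, keeping 12.
Round 1 (the licensee proposes): rejecting gives the licensor an expected 0.9 × 12 = 10.8; the licensee offers that and keeps 109.2.

109.2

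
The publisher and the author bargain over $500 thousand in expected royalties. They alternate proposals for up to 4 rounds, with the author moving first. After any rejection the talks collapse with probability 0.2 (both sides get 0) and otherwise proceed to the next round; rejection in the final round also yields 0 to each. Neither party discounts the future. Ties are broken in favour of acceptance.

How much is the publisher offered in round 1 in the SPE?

Round 4 (the publisher proposes): rejection yields 0 for the author; the publisher offers 0 and keeps 500.
Round 3 (the author proposes): rejecting gives the publisher an expected 0.8 × 500 = 400. The author offers 400 and keeps 500 − 400 = 100.
Round 2 (the publisher proposes): rejecting gives the author an expected 0.8 × 100 = 80. The publisher offers 80 and keeps 500 − 80 = 420.
Round 1 (the author proposes): rejecting gives the publisher an expected 0.8 × 420 = 336; the author offers that and keeps 164.

336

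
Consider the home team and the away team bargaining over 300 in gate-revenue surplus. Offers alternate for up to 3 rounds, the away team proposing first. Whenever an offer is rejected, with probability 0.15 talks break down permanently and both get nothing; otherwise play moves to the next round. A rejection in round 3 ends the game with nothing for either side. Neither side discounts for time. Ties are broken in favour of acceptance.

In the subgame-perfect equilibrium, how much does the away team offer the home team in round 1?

Round 3 (the away team proposes): the home team will accept anything ≥ 0, so the away team offers 0 and keeps 300.
Round 2 (the home team proposes): rejecting gives the away team an expected 0.85 × 300 = 255. The home team offers 255 and keeps 300 − 255 = 45.
Round 1 (the away team proposes): rejecting gives the home team an expected 0.85 × 45 = 38.25; the away team offers that and keeps 261.75.

38.25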